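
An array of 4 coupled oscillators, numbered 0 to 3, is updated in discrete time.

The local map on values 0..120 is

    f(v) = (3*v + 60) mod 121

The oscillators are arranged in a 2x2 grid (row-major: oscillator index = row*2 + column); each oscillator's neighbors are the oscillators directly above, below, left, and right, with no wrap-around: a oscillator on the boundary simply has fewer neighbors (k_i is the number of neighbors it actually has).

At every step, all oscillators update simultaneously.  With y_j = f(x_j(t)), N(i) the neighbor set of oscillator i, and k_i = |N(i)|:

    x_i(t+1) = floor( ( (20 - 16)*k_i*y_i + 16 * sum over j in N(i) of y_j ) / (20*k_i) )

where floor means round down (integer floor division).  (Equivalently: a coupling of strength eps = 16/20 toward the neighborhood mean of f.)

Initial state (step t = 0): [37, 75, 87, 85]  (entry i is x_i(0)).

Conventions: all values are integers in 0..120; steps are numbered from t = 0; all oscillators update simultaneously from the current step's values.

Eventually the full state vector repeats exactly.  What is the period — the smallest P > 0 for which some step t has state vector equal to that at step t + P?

Simulating step by step:
t=0: [37, 75, 87, 85]
t=1: [58, 57, 65, 63]
t=2: [71, 70, 50, 50]
t=3: [53, 53, 65, 64]
t=4: [64, 62, 45, 46]
t=5: [33, 35, 49, 46]
t=6: [59, 54, 63, 67]
t=7: [66, 74, 55, 47]
t=8: [60, 46, 59, 73]
t=9: [101, 77, 85, 84]
t=10: [48, 37, 42, 62]
t=11: [62, 44, 47, 46]
t=12: [61, 46, 48, 75]
t=13: [64, 33, 34, 72]
t=14: [33, 25, 25, 38]
t=15: [18, 39, 39, 21]
t=16: [67, 57, 57, 45]
t=17: [91, 59, 59, 102]
t=18: [111, 60, 60, 93]
t=19: [101, 74, 74, 114]
t=20: [32, 23, 23, 39]
t=21: [13, 38, 38, 17]
t=22: [62, 94, 94, 64]
t=23: [80, 25, 25, 82]
t=24: [22, 51, 51, 24]
t=25: [74, 24, 24, 75]
t=26: [16, 35, 35, 17]
t=27: [56, 96, 96, 57]
t=28: [106, 108, 108, 106]
t=29: [19, 16, 16, 19]
t=30: [109, 115, 115, 109]
t=31: [38, 27, 27, 38]
t=32: [26, 46, 46, 26]
t=33: [65, 29, 29, 65]
t=34: [23, 15, 15, 23]
t=35: [85, 27, 27, 85]
t=36: [30, 62, 62, 30]
t=37: [9, 24, 24, 9]
t=38: [26, 71, 71, 26]
t=39: [28, 19, 19, 28]
t=40: [98, 41, 41, 98]
t=41: [72, 102, 102, 72]
t=42: [9, 27, 27, 9]
t=43: [33, 73, 73, 33]
t=44: [37, 37, 37, 37]
t=45: [50, 50, 50, 50]
t=46: [89, 89, 89, 89]
t=47: [85, 85, 85, 85]
t=48: [73, 73, 73, 73]
t=49: [37, 37, 37, 37]

Answer: 5
Key observation: The state at step 44, [37, 37, 37, 37], reappears at step 49 — and no state repeats earlier — so the cycle the system enters has period 5.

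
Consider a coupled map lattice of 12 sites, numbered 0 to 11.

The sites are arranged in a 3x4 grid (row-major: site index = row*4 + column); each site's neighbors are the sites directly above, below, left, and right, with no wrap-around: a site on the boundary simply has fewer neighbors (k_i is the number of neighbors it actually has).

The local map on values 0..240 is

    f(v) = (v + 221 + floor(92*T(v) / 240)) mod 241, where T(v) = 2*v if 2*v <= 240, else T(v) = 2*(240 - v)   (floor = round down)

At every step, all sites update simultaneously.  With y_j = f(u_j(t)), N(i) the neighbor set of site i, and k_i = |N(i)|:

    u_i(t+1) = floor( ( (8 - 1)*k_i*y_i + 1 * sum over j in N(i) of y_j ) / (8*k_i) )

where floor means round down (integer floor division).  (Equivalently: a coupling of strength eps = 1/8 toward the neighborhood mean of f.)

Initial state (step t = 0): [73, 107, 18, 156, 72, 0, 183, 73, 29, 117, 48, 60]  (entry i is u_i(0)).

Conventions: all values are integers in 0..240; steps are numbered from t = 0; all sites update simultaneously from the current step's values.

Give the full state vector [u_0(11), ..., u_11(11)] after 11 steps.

Simulating step by step:
t=0: [73, 107, 18, 156, 72, 0, 183, 73, 29, 117, 48, 60]
t=1: [111, 162, 33, 182, 108, 214, 192, 115, 45, 175, 75, 86]
t=2: [177, 193, 58, 194, 167, 210, 199, 182, 75, 194, 120, 133]
t=3: [205, 203, 97, 200, 198, 212, 205, 205, 123, 204, 193, 195]
t=4: [210, 208, 158, 206, 209, 212, 209, 210, 194, 210, 209, 209]
t=5: [212, 211, 201, 211, 211, 212, 211, 212, 209, 212, 212, 212]
t=6: [213, 212, 210, 212, 212, 213, 212, 213, 212, 212, 213, 213]
t=7: [213, 213, 213, 213, 213, 213, 213, 213, 213, 213, 213, 213]
t=8: [213, 213, 213, 213, 213, 213, 213, 213, 213, 213, 213, 213]
t=9: [213, 213, 213, 213, 213, 213, 213, 213, 213, 213, 213, 213]
t=10: [213, 213, 213, 213, 213, 213, 213, 213, 213, 213, 213, 213]
t=11: [213, 213, 213, 213, 213, 213, 213, 213, 213, 213, 213, 213]

Answer: [213, 213, 213, 213, 213, 213, 213, 213, 213, 213, 213, 213]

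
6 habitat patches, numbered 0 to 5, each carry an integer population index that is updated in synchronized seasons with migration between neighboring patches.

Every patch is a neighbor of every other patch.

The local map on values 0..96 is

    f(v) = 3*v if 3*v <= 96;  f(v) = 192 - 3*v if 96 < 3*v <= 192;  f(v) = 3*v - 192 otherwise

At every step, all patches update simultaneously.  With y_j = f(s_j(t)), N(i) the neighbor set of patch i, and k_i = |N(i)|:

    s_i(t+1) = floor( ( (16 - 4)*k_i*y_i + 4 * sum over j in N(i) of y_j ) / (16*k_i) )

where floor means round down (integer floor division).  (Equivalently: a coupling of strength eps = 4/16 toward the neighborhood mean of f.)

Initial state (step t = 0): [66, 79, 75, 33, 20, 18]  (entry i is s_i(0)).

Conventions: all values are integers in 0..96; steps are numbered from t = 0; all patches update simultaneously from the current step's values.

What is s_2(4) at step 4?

Answer: s_2(4) = 79

Derivation:
t=0: [66, 79, 75, 33, 20, 18]
t=1: [18, 46, 37, 79, 56, 52]
t=2: [52, 52, 71, 46, 31, 39]
t=3: [40, 40, 30, 53, 80, 68]
t=4: [66, 66, 79, 39, 49, 24]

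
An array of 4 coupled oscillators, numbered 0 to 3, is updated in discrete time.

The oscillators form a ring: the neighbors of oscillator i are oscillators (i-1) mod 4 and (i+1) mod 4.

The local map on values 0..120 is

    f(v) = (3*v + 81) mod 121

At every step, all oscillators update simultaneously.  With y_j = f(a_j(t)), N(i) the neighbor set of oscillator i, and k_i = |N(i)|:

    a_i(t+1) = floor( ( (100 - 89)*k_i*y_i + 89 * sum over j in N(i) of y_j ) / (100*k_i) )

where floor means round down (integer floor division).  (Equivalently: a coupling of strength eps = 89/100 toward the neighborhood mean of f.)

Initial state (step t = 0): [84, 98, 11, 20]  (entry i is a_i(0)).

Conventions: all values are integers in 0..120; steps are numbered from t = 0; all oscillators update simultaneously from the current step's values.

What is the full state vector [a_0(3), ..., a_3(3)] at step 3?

Simulating step by step:
t=0: [84, 98, 11, 20]
t=1: [24, 92, 26, 93]
t=2: [107, 43, 107, 44]
t=3: [84, 44, 84, 44]

Answer: [84, 44, 84, 44]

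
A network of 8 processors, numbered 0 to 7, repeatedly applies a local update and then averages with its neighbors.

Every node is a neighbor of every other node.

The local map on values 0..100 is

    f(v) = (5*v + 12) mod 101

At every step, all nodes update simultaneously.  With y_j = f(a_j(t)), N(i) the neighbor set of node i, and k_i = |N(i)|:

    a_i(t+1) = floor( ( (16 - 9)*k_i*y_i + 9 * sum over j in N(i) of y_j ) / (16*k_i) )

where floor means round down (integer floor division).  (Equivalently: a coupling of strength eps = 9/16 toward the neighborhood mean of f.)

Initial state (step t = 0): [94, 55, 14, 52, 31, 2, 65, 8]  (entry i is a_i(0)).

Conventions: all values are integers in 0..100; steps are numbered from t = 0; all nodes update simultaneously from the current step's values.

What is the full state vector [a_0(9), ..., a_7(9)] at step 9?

Answer: [20, 33, 20, 40, 20, 40, 20, 38]

Derivation:
t=0: [94, 55, 14, 52, 31, 2, 65, 8]
t=1: [67, 69, 68, 64, 62, 47, 51, 57]
t=2: [47, 51, 49, 42, 38, 48, 55, 66]
t=3: [44, 52, 48, 35, 28, 46, 59, 42]
t=4: [38, 53, 46, 58, 46, 42, 29, 35]
t=5: [33, 60, 47, 69, 47, 40, 53, 64]
t=6: [54, 30, 43, 46, 43, 31, 54, 37]
t=7: [66, 59, 46, 52, 46, 61, 66, 72]
t=8: [39, 26, 39, 50, 39, 30, 39, 49]
t=9: [20, 33, 20, 40, 20, 40, 20, 38]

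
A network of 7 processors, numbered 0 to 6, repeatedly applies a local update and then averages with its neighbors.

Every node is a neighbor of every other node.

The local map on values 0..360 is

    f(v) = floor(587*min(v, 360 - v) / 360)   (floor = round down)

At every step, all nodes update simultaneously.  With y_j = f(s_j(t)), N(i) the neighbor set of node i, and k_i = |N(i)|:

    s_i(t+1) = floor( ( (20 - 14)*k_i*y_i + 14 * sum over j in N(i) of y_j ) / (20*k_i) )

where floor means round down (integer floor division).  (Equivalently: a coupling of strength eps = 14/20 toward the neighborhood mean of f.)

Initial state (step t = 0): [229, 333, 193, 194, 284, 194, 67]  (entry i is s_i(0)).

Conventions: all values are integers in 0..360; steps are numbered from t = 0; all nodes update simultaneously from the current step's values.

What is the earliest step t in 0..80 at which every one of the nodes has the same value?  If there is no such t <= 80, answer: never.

Simulating step by step:
t=0: [229, 333, 193, 194, 284, 194, 67]  (not all equal)
t=1: [190, 159, 201, 201, 174, 201, 171]  (not all equal)
t=2: [269, 266, 266, 266, 270, 266, 269]  (not all equal)
t=3: [150, 151, 151, 151, 149, 151, 150]  (not all equal)
t=4: [244, 245, 245, 245, 244, 245, 244]  (not all equal)
t=5: [188, 187, 187, 187, 188, 187, 188]  (not all equal)
t=6: [280, 281, 281, 281, 280, 281, 280]  (not all equal)
t=7: [129, 128, 128, 128, 129, 128, 129]  (not all equal)
t=8: [209, 208, 208, 208, 209, 208, 209]  (not all equal)
t=9: [246, 246, 246, 246, 246, 246, 246]  (all equal)

Answer: 9
Key observation: Synchronization is absorbing here: once all nodes are equal they stay equal, and step 9 is the first all-equal step.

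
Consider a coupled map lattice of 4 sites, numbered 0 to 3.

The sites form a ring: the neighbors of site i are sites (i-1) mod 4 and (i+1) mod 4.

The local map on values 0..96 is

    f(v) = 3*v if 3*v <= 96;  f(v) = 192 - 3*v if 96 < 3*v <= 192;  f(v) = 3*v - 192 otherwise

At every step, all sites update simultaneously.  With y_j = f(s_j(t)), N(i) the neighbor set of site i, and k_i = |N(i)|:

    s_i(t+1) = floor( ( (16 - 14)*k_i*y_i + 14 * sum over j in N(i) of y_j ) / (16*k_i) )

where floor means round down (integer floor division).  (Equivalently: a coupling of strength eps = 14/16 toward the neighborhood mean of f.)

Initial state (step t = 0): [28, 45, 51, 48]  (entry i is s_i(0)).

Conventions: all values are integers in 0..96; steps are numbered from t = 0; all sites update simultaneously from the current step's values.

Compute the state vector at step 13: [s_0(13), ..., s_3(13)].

Answer: [19, 7, 19, 7]

Derivation:
t=0: [28, 45, 51, 48]
t=1: [56, 60, 50, 59]
t=2: [14, 30, 17, 30]
t=3: [84, 51, 85, 51]
t=4: [41, 58, 42, 58]
t=5: [24, 61, 24, 61]
t=6: [16, 64, 16, 64]
t=7: [6, 42, 6, 42]
t=8: [60, 24, 60, 24]
t=9: [64, 19, 64, 19]
t=10: [49, 7, 49, 7]
t=11: [24, 42, 24, 42]
t=12: [66, 71, 66, 71]
t=13: [19, 7, 19, 7]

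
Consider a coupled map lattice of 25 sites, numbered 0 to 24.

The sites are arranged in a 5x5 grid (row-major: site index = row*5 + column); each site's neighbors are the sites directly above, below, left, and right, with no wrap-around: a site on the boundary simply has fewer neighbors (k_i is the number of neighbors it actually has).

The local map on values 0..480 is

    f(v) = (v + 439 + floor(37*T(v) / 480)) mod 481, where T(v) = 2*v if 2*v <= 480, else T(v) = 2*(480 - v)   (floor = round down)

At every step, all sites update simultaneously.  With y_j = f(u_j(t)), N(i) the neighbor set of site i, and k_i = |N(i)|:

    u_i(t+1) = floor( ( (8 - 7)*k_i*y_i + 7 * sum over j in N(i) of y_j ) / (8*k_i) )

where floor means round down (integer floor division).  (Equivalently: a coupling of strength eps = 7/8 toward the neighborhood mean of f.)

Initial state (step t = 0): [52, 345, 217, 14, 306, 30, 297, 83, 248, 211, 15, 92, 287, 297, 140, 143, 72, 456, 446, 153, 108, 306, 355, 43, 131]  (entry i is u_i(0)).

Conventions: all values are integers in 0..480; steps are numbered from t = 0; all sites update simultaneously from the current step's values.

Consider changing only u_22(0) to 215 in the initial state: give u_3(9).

Answer: u_3(9) = 141
Key observation: This trace re-runs the system from the modified initial state.

Derivation:
t=0: [52, 345, 217, 14, 306, 30, 297, 83, 248, 211, 15, 92, 287, 297, 140, 143, 72, 456, 446, 153, 108, 306, 215, 43, 131]
t=1: [350, 188, 268, 272, 323, 279, 235, 226, 247, 214, 249, 238, 212, 263, 195, 184, 200, 255, 235, 202, 190, 132, 234, 212, 75]
t=2: [233, 259, 223, 266, 242, 266, 223, 230, 235, 237, 225, 217, 233, 218, 212, 198, 189, 216, 224, 156, 144, 186, 191, 171, 177]
t=3: [250, 222, 239, 230, 242, 223, 232, 221, 229, 223, 216, 208, 213, 217, 193, 174, 191, 200, 182, 186, 172, 160, 178, 181, 148]
t=4: [218, 231, 218, 229, 221, 223, 211, 219, 215, 212, 192, 202, 201, 195, 196, 177, 172, 179, 181, 160, 150, 162, 165, 154, 163]
t=5: [218, 208, 217, 210, 212, 198, 208, 202, 204, 201, 188, 182, 187, 185, 176, 156, 164, 164, 157, 162, 150, 144, 147, 151, 139]
t=6: [194, 204, 197, 200, 195, 192, 187, 192, 188, 185, 165, 172, 169, 167, 167, 149, 144, 146, 147, 139, 131, 133, 133, 128, 135]
t=7: [185, 181, 186, 181, 179, 168, 176, 172, 172, 169, 153, 150, 152, 150, 146, 127, 129, 128, 125, 128, 118, 114, 113, 115, 111]
t=8: [160, 167, 163, 164, 160, 154, 152, 155, 152, 149, 129, 133, 131, 129, 129, 110, 107, 106, 107, 104, 96, 95, 93, 91, 96]
t=9: [142, 141, 144, 141, 138, 128, 133, 130, 129, 127, 109, 107, 108, 107, 104, 84, 84, 83, 81, 84, 74, 70, 69, 70, 70]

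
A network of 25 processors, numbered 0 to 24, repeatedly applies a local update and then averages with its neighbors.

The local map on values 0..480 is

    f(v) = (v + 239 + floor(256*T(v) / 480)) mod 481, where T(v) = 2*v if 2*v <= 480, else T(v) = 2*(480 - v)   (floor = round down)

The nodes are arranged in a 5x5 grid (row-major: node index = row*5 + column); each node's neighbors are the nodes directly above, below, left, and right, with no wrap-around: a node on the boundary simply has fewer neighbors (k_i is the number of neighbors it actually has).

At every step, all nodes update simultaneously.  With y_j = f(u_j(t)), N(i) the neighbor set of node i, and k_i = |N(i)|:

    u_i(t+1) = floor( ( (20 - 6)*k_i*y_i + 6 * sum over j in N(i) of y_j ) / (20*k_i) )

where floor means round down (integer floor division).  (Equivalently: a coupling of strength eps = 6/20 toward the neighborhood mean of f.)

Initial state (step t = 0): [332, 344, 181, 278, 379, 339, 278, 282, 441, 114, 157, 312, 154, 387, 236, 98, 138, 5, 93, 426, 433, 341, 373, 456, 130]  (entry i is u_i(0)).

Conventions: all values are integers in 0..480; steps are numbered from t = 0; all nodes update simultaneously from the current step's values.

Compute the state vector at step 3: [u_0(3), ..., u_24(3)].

Simulating step by step:
t=0: [332, 344, 181, 278, 379, 339, 278, 282, 441, 114, 157, 312, 154, 387, 236, 98, 138, 5, 93, 426, 433, 341, 373, 456, 130]
t=1: [247, 235, 167, 237, 279, 230, 250, 228, 259, 404, 151, 208, 127, 245, 267, 345, 119, 233, 374, 238, 271, 225, 245, 237, 90]
t=2: [248, 231, 144, 233, 249, 220, 244, 207, 249, 245, 115, 156, 82, 234, 250, 205, 69, 206, 245, 266, 246, 206, 248, 265, 371]
t=3: [244, 220, 104, 223, 250, 246, 230, 202, 245, 253, 380, 169, 337, 256, 251, 237, 313, 225, 246, 251, 231, 216, 238, 251, 247]

Answer: [244, 220, 104, 223, 250, 246, 230, 202, 245, 253, 380, 169, 337, 256, 251, 237, 313, 225, 246, 251, 231, 216, 238, 251, 247]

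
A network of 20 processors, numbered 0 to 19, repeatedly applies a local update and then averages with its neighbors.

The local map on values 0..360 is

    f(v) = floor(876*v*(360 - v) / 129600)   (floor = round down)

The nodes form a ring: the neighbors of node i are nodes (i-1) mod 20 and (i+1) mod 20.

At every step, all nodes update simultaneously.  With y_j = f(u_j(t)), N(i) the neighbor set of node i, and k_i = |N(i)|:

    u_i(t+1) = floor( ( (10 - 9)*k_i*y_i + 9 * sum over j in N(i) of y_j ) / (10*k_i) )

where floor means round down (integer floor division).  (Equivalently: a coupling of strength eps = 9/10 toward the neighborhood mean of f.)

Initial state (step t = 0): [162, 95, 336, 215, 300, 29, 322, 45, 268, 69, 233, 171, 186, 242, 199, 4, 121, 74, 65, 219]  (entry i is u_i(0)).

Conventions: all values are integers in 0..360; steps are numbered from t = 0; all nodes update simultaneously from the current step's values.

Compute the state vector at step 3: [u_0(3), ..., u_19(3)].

Answer: [209, 213, 212, 217, 216, 218, 218, 216, 215, 212, 211, 210, 212, 212, 216, 212, 217, 211, 213, 209]

Derivation:
t=0: [162, 95, 336, 215, 300, 29, 322, 45, 268, 69, 233, 171, 186, 242, 199, 4, 121, 74, 65, 219]
t=1: [191, 138, 176, 99, 135, 97, 79, 121, 120, 178, 178, 209, 206, 214, 112, 185, 87, 160, 170, 176]
t=2: [213, 216, 193, 207, 176, 176, 180, 174, 205, 207, 215, 215, 212, 201, 211, 177, 211, 191, 217, 218]
t=3: [209, 213, 212, 217, 216, 218, 218, 216, 215, 212, 211, 210, 212, 212, 216, 212, 217, 211, 213, 209]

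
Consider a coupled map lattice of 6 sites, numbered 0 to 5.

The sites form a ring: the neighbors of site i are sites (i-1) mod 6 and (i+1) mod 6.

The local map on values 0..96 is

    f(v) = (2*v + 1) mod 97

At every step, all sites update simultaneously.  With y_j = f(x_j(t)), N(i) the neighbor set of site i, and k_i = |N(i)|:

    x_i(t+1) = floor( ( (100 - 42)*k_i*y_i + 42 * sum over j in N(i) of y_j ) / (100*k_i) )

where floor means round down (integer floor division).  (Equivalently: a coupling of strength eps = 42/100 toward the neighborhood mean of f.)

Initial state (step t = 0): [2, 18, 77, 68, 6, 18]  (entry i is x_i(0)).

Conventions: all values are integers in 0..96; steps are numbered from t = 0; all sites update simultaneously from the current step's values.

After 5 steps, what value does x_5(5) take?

Simulating step by step:
t=0: [2, 18, 77, 68, 6, 18]
t=1: [18, 34, 49, 38, 23, 25]
t=2: [46, 48, 31, 54, 54, 47]
t=3: [73, 32, 39, 22, 29, 77]
t=4: [54, 64, 68, 55, 55, 56]
t=5: [17, 29, 32, 19, 14, 14]

Answer: x_5(5) = 14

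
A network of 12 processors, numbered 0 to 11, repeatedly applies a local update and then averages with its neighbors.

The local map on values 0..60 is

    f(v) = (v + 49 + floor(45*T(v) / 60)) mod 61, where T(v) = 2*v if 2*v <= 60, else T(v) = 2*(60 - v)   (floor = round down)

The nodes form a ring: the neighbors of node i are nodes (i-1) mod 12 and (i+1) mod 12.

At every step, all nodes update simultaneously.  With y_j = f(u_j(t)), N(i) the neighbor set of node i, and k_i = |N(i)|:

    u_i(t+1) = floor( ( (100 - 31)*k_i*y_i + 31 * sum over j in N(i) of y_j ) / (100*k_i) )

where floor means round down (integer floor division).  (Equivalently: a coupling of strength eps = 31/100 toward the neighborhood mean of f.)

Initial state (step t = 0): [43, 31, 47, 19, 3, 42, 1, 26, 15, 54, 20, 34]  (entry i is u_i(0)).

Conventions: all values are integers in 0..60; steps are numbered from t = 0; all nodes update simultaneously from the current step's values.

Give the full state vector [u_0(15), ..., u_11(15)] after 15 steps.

Answer: [52, 52, 52, 52, 52, 52, 52, 52, 52, 52, 52, 52]

Derivation:
t=0: [43, 31, 47, 19, 3, 42, 1, 26, 15, 54, 20, 34]
t=1: [38, 17, 42, 41, 52, 55, 52, 48, 33, 44, 34, 14]
t=2: [48, 38, 52, 56, 52, 50, 52, 45, 17, 38, 12, 25]
t=3: [54, 57, 52, 50, 51, 52, 52, 50, 38, 48, 29, 45]
t=4: [51, 49, 51, 52, 52, 52, 52, 53, 57, 55, 58, 55]
t=5: [51, 52, 52, 52, 52, 52, 51, 50, 49, 49, 49, 50]
t=6: [52, 52, 52, 52, 52, 52, 52, 52, 53, 53, 53, 52]
t=7: [52, 52, 52, 52, 52, 52, 52, 51, 51, 51, 51, 51]
t=8: [52, 52, 52, 52, 52, 52, 52, 52, 52, 52, 52, 52]
t=9: [52, 52, 52, 52, 52, 52, 52, 52, 52, 52, 52, 52]
t=10: [52, 52, 52, 52, 52, 52, 52, 52, 52, 52, 52, 52]
t=11: [52, 52, 52, 52, 52, 52, 52, 52, 52, 52, 52, 52]
t=12: [52, 52, 52, 52, 52, 52, 52, 52, 52, 52, 52, 52]
t=13: [52, 52, 52, 52, 52, 52, 52, 52, 52, 52, 52, 52]
t=14: [52, 52, 52, 52, 52, 52, 52, 52, 52, 52, 52, 52]
t=15: [52, 52, 52, 52, 52, 52, 52, 52, 52, 52, 52, 52]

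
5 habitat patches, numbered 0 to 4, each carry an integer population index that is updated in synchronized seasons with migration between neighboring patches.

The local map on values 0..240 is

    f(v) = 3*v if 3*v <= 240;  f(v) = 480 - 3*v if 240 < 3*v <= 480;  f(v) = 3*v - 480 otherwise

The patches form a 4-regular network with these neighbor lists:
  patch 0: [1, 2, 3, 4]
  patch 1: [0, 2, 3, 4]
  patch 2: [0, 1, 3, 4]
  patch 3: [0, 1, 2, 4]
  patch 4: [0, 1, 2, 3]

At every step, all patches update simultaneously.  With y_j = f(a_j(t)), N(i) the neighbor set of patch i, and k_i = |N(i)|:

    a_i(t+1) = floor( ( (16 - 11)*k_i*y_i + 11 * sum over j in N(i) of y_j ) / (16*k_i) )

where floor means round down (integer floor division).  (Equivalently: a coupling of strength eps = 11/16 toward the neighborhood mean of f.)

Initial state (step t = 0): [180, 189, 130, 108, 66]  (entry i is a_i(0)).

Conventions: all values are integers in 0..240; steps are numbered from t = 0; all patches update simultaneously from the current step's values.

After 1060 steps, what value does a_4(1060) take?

Answer: a_4(1060) = 228
Key observation: The state at step 6, [132, 132, 132, 132, 132], reappears at step 10: the system is in a cycle of period 4 from step 6 on.  Therefore the state at step 1060 equals the state at step 6 + ((1060 - 6) mod 4) = 8, which is [228, 228, 228, 228, 228].

Derivation:
t=0: [180, 189, 130, 108, 66]
t=1: [110, 113, 114, 123, 129]
t=2: [129, 128, 128, 124, 121]
t=3: [100, 101, 101, 102, 104]
t=4: [175, 175, 175, 175, 174]
t=5: [44, 44, 44, 44, 44]
t=6: [132, 132, 132, 132, 132]
t=7: [84, 84, 84, 84, 84]
t=8: [228, 228, 228, 228, 228]
t=9: [204, 204, 204, 204, 204]
t=10: [132, 132, 132, 132, 132]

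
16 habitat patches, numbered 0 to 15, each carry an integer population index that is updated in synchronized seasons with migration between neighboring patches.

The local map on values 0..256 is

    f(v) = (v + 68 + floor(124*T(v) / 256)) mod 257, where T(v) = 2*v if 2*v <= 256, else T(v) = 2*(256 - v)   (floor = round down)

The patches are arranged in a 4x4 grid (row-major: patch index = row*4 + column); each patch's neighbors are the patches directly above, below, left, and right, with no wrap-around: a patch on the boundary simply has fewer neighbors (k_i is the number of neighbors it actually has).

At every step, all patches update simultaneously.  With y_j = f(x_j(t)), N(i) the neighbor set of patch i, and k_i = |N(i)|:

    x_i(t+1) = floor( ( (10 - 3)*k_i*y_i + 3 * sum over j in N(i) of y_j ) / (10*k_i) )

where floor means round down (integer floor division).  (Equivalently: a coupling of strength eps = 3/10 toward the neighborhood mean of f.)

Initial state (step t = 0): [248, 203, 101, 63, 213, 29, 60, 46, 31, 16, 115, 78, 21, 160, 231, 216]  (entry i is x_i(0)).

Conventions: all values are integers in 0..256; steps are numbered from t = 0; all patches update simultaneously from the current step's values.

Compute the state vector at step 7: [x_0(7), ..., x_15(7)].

Answer: [88, 91, 151, 178, 208, 213, 195, 191, 213, 90, 75, 77, 214, 82, 64, 64]

Derivation:
t=0: [248, 203, 101, 63, 213, 29, 60, 46, 31, 16, 115, 78, 21, 160, 231, 216]
t=1: [65, 65, 50, 159, 77, 118, 154, 170, 117, 95, 68, 180, 105, 72, 62, 88]
t=2: [198, 176, 148, 78, 181, 85, 79, 63, 77, 215, 183, 95, 49, 192, 198, 206]
t=3: [64, 81, 94, 192, 96, 195, 197, 204, 182, 89, 90, 210, 157, 74, 64, 93]
t=4: [169, 210, 212, 93, 32, 85, 92, 65, 75, 214, 214, 101, 85, 199, 206, 214]
t=5: [74, 81, 102, 214, 143, 202, 216, 187, 193, 89, 74, 38, 206, 82, 65, 56]
t=6: [192, 187, 43, 56, 78, 90, 71, 72, 82, 213, 197, 144, 89, 210, 198, 175]
t=7: [88, 91, 151, 178, 208, 213, 195, 191, 213, 90, 75, 77, 214, 82, 64, 64]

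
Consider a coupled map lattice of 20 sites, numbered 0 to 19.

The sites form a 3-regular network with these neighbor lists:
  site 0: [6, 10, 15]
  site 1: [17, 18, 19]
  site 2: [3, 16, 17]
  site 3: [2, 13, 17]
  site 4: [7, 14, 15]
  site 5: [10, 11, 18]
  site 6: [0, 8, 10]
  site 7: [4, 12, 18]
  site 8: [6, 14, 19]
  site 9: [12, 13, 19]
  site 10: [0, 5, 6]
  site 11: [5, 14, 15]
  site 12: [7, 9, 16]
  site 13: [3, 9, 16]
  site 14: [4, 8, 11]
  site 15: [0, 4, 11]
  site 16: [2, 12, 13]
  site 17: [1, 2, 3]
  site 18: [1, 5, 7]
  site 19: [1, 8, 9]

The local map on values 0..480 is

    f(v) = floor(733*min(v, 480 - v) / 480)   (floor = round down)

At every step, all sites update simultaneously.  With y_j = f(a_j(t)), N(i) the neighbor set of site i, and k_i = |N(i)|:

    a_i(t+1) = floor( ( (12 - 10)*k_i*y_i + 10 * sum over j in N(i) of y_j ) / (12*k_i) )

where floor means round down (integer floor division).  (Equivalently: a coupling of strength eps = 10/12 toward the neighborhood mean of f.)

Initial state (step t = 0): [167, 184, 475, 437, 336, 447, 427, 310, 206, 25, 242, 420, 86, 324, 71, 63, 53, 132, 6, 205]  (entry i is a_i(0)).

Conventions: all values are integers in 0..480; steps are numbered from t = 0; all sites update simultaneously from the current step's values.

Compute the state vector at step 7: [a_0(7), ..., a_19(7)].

Simulating step by step:
t=0: [167, 184, 475, 437, 336, 447, 427, 310, 206, 25, 242, 420, 86, 324, 71, 63, 53, 132, 6, 205]
t=1: [192, 191, 97, 134, 165, 136, 272, 142, 191, 195, 167, 85, 126, 90, 191, 172, 117, 131, 165, 227]
t=2: [280, 269, 186, 168, 255, 210, 285, 228, 313, 237, 269, 232, 223, 211, 234, 230, 162, 211, 240, 301]
t=3: [320, 320, 276, 300, 350, 342, 294, 349, 300, 319, 309, 344, 322, 293, 323, 336, 303, 293, 336, 306]
t=4: [252, 254, 282, 290, 215, 225, 263, 216, 264, 260, 248, 220, 238, 266, 228, 216, 277, 277, 218, 256]
t=5: [339, 330, 302, 308, 334, 340, 341, 339, 338, 342, 342, 339, 330, 313, 333, 335, 326, 311, 337, 337]
t=6: [214, 230, 254, 261, 220, 214, 213, 221, 217, 230, 212, 218, 221, 238, 218, 217, 248, 254, 218, 218]
t=7: [326, 338, 344, 348, 333, 328, 326, 335, 329, 345, 325, 330, 345, 349, 332, 331, 349, 343, 337, 342]

Answer: [326, 338, 344, 348, 333, 328, 326, 335, 329, 345, 325, 330, 345, 349, 332, 331, 349, 343, 337, 342]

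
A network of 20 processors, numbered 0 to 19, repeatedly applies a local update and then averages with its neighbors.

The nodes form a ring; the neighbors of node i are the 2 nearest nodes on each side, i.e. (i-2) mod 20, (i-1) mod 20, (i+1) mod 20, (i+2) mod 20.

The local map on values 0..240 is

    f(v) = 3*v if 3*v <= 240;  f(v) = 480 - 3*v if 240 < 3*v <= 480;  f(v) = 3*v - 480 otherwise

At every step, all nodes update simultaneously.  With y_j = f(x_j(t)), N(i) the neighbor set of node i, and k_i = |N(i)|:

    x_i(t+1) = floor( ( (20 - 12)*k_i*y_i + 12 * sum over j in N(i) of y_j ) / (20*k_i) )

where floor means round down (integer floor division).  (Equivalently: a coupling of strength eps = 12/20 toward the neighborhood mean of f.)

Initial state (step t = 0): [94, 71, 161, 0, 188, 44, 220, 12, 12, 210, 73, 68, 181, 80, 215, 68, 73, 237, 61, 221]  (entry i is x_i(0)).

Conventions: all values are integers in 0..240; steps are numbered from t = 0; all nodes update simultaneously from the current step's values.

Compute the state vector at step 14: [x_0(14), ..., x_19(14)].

Answer: [115, 115, 130, 155, 170, 162, 155, 160, 156, 154, 116, 72, 64, 46, 47, 38, 47, 74, 104, 118]

Derivation:
t=0: [94, 71, 161, 0, 188, 44, 220, 12, 12, 210, 73, 68, 181, 80, 215, 68, 73, 237, 61, 221]
t=1: [166, 142, 75, 64, 80, 97, 115, 89, 102, 134, 155, 182, 149, 191, 174, 209, 205, 210, 197, 196]
t=2: [81, 103, 165, 183, 207, 192, 176, 171, 135, 101, 58, 59, 45, 80, 78, 121, 121, 135, 106, 93]
t=3: [177, 146, 98, 91, 90, 82, 70, 72, 94, 139, 154, 179, 177, 195, 184, 146, 135, 119, 159, 177]
t=4: [62, 91, 150, 183, 209, 220, 212, 192, 155, 98, 62, 58, 58, 75, 69, 73, 66, 74, 46, 53]
t=5: [154, 149, 103, 112, 124, 142, 128, 118, 99, 145, 156, 185, 188, 206, 205, 215, 197, 195, 169, 176]
t=6: [49, 70, 113, 112, 112, 92, 109, 107, 115, 77, 62, 71, 87, 124, 128, 139, 109, 94, 53, 46]
t=7: [156, 169, 153, 162, 153, 171, 157, 172, 163, 196, 194, 196, 178, 131, 119, 108, 138, 156, 159, 162]
t=8: [13, 17, 18, 17, 18, 24, 18, 38, 41, 81, 82, 95, 84, 100, 103, 105, 70, 39, 15, 10]
t=9: [42, 46, 50, 55, 56, 69, 76, 118, 145, 194, 211, 209, 208, 185, 185, 167, 158, 114, 77, 49]
t=10: [150, 143, 149, 165, 179, 185, 173, 137, 109, 111, 126, 129, 125, 88, 66, 52, 72, 115, 154, 153]
t=11: [30, 35, 36, 38, 47, 57, 68, 89, 114, 121, 115, 122, 133, 169, 183, 177, 162, 115, 67, 43]
t=12: [117, 108, 110, 124, 145, 169, 181, 179, 155, 136, 121, 99, 84, 58, 52, 55, 70, 112, 134, 131]
t=13: [122, 133, 125, 99, 70, 51, 46, 49, 52, 84, 121, 161, 185, 179, 178, 168, 165, 138, 116, 110]
t=14: [115, 115, 130, 155, 170, 162, 155, 160, 156, 154, 116, 72, 64, 46, 47, 38, 47, 74, 104, 118]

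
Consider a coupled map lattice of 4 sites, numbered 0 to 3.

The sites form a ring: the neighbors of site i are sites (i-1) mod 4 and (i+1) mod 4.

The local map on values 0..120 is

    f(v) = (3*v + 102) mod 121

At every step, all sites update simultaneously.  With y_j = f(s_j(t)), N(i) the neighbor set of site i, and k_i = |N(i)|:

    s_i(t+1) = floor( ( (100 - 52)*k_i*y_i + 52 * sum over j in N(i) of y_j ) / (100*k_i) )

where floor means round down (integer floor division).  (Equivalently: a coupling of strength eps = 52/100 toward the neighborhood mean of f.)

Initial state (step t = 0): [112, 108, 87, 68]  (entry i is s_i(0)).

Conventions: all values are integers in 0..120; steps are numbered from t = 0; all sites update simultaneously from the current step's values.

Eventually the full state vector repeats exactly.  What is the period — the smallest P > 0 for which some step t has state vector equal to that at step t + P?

Answer: 10
Key observation: The state at step 32, [29, 52, 52, 29], reappears at step 42 — and no state repeats earlier — so the cycle the system enters has period 10.

Derivation:
t=0: [112, 108, 87, 68]
t=1: [69, 49, 33, 50]
t=2: [36, 41, 42, 43]
t=3: [98, 100, 107, 103]
t=4: [38, 42, 51, 47]
t=5: [73, 79, 34, 28]
t=6: [80, 88, 81, 73]
t=7: [69, 54, 70, 90]
t=8: [40, 46, 41, 39]
t=9: [104, 110, 106, 100]
t=10: [52, 61, 55, 46]
t=11: [49, 31, 54, 67]
t=12: [38, 43, 45, 36]
t=13: [97, 107, 107, 97]
t=14: [37, 52, 52, 37]
t=15: [72, 35, 35, 72]
t=16: [78, 83, 83, 78]
t=17: [97, 105, 105, 97]
t=18: [36, 47, 47, 36]
t=19: [66, 23, 23, 66]
t=20: [55, 52, 52, 55]
t=21: [22, 18, 18, 22]
t=22: [43, 38, 38, 43]
t=23: [106, 98, 98, 106]
t=24: [50, 39, 39, 50]
t=25: [32, 75, 75, 32]
t=26: [79, 82, 82, 79]
t=27: [99, 103, 103, 99]
t=28: [39, 44, 44, 39]
t=29: [101, 109, 109, 101]
t=30: [48, 59, 59, 48]
t=31: [12, 28, 28, 12]
t=32: [29, 52, 52, 29]
t=33: [54, 29, 29, 54]
t=34: [33, 56, 56, 33]
t=35: [66, 41, 41, 66]
t=36: [69, 92, 92, 69]
t=37: [53, 28, 28, 53]
t=38: [30, 53, 53, 30]
t=39: [57, 32, 32, 57]
t=40: [42, 65, 65, 42]
t=41: [93, 68, 68, 93]
t=42: [29, 52, 52, 29]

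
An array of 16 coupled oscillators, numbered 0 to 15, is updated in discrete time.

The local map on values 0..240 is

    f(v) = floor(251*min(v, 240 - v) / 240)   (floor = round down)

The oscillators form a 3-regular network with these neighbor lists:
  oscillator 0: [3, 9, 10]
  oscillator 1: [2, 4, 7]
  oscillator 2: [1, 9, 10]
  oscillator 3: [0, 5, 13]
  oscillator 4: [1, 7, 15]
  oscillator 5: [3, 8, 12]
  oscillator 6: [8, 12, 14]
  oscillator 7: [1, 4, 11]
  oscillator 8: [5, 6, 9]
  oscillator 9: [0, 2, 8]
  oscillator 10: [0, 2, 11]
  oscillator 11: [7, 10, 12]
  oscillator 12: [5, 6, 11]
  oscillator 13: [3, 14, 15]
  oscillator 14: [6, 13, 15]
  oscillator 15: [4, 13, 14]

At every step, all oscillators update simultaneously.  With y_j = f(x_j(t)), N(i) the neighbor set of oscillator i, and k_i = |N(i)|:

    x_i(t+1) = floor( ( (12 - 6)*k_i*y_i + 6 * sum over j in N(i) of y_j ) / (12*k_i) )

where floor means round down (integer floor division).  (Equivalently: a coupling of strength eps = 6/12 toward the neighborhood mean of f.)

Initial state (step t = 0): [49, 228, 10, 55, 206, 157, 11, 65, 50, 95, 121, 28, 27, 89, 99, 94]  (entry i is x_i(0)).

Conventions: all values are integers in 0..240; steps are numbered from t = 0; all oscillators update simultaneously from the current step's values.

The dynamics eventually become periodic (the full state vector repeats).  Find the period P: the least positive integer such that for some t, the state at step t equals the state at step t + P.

Simulating step by step:
t=0: [49, 228, 10, 55, 206, 157, 11, 65, 50, 95, 121, 28, 27, 89, 99, 94]
t=1: [72, 24, 44, 66, 47, 65, 36, 46, 58, 68, 77, 51, 35, 89, 85, 87]
t=2: [74, 36, 52, 73, 51, 61, 49, 45, 59, 65, 69, 53, 44, 87, 80, 83]
t=3: [74, 44, 56, 76, 54, 62, 57, 47, 60, 65, 67, 55, 51, 85, 79, 80]
t=4: [74, 50, 59, 77, 57, 64, 62, 51, 62, 66, 67, 57, 56, 84, 79, 79]
t=5: [75, 54, 62, 78, 60, 66, 66, 54, 65, 68, 67, 59, 60, 84, 79, 79]
t=6: [76, 58, 64, 79, 63, 69, 69, 57, 68, 70, 68, 61, 64, 84, 80, 79]
t=7: [77, 61, 67, 80, 66, 72, 72, 60, 71, 72, 70, 64, 67, 84, 81, 80]
t=8: [78, 65, 70, 81, 69, 75, 75, 64, 74, 74, 72, 67, 71, 85, 82, 81]
t=9: [79, 68, 73, 83, 72, 78, 78, 67, 77, 77, 74, 70, 74, 86, 84, 82]
t=10: [81, 72, 76, 85, 75, 81, 81, 71, 80, 79, 77, 73, 77, 87, 86, 84]
t=11: [83, 76, 79, 87, 78, 83, 84, 75, 83, 82, 79, 77, 80, 89, 88, 86]
t=12: [85, 79, 82, 89, 81, 86, 87, 79, 86, 84, 82, 80, 83, 91, 90, 88]
t=13: [88, 82, 84, 91, 84, 89, 89, 82, 88, 87, 85, 83, 86, 94, 93, 91]
t=14: [91, 85, 87, 94, 87, 92, 92, 85, 92, 90, 88, 86, 89, 96, 96, 94]
t=15: [94, 88, 90, 97, 90, 95, 96, 88, 95, 93, 91, 90, 93, 99, 99, 97]
t=16: [97, 92, 94, 100, 94, 99, 99, 92, 98, 97, 95, 94, 97, 102, 102, 100]
t=17: [101, 96, 98, 103, 98, 102, 103, 96, 102, 100, 99, 98, 101, 105, 105, 103]
t=18: [104, 100, 102, 106, 102, 106, 106, 100, 105, 104, 103, 102, 105, 108, 108, 106]
t=19: [108, 104, 106, 110, 106, 109, 110, 104, 109, 107, 106, 106, 108, 111, 111, 110]
t=20: [112, 108, 109, 114, 110, 113, 114, 108, 113, 111, 110, 110, 112, 115, 115, 114]
t=21: [116, 112, 113, 118, 114, 118, 118, 113, 117, 116, 115, 114, 117, 119, 119, 118]
t=22: [121, 117, 118, 122, 119, 122, 122, 118, 122, 120, 119, 119, 121, 123, 123, 122]
t=23: [124, 122, 123, 123, 123, 123, 123, 123, 123, 124, 123, 123, 123, 122, 122, 122]
t=24: [121, 122, 122, 122, 122, 122, 122, 122, 121, 121, 121, 122, 122, 122, 122, 122]
t=25: [123, 123, 123, 123, 123, 123, 123, 123, 123, 123, 123, 123, 123, 123, 123, 123]
t=26: [122, 122, 122, 122, 122, 122, 122, 122, 122, 122, 122, 122, 122, 122, 122, 122]
t=27: [123, 123, 123, 123, 123, 123, 123, 123, 123, 123, 123, 123, 123, 123, 123, 123]

Answer: 2
Key observation: The state at step 25, [123, 123, 123, 123, 123, 123, 123, 123, 123, 123, 123, 123, 123, 123, 123, 123], reappears at step 27 — and no state repeats earlier — so the cycle the system enters has period 2.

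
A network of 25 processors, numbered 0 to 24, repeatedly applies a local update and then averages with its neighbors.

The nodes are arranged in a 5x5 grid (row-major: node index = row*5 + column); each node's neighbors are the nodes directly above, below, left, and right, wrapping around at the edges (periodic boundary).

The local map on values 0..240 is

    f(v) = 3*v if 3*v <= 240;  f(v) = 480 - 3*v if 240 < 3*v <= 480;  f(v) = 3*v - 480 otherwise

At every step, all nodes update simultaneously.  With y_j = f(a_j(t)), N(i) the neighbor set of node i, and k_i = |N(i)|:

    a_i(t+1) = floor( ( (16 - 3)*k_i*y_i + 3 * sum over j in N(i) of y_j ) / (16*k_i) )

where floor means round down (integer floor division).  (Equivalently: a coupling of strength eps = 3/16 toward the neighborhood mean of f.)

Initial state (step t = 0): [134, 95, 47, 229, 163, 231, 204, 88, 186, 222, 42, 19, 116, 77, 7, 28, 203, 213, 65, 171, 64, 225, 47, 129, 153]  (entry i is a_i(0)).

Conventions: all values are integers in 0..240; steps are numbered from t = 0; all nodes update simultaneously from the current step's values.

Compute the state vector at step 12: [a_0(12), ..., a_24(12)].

Answer: [55, 90, 112, 88, 108, 136, 62, 51, 167, 104, 208, 202, 116, 46, 45, 79, 99, 198, 132, 205, 105, 111, 109, 23, 114]

Derivation:
t=0: [134, 95, 47, 229, 163, 231, 204, 88, 186, 222, 42, 19, 116, 77, 7, 28, 203, 213, 65, 171, 64, 225, 47, 129, 153]
t=1: [91, 184, 150, 183, 30, 197, 139, 198, 102, 166, 119, 70, 138, 207, 44, 90, 128, 157, 182, 41, 173, 189, 142, 102, 32]
t=2: [182, 76, 38, 78, 91, 109, 74, 108, 157, 38, 131, 186, 75, 135, 126, 188, 102, 20, 74, 123, 59, 82, 57, 154, 97]
t=3: [89, 215, 129, 206, 196, 147, 209, 153, 34, 114, 90, 96, 200, 87, 101, 93, 162, 85, 192, 118, 170, 225, 158, 52, 177]
t=4: [189, 164, 91, 133, 113, 64, 138, 38, 107, 132, 199, 178, 128, 201, 176, 180, 42, 193, 112, 126, 55, 168, 36, 140, 61]
t=5: [94, 27, 182, 92, 134, 172, 71, 117, 148, 93, 111, 62, 96, 120, 58, 72, 113, 102, 135, 103, 150, 38, 106, 72, 170]
t=6: [171, 93, 80, 184, 93, 64, 193, 128, 59, 178, 148, 183, 184, 119, 171, 198, 146, 168, 92, 162, 50, 112, 158, 197, 47]
t=7: [61, 187, 212, 92, 177, 166, 106, 105, 159, 72, 48, 67, 73, 122, 37, 103, 50, 34, 178, 27, 142, 135, 29, 110, 136]
t=8: [158, 92, 151, 182, 73, 47, 153, 159, 35, 184, 140, 194, 205, 110, 116, 159, 147, 106, 64, 84, 67, 78, 93, 141, 74]
t=9: [40, 179, 44, 72, 195, 122, 38, 15, 98, 86, 66, 94, 129, 148, 131, 27, 55, 158, 183, 210, 185, 220, 185, 78, 213]
t=10: [113, 71, 125, 206, 118, 123, 112, 61, 175, 203, 183, 187, 88, 49, 99, 93, 155, 23, 76, 140, 86, 163, 86, 214, 155]
t=11: [146, 191, 120, 132, 122, 112, 144, 172, 64, 126, 83, 86, 198, 150, 167, 180, 29, 87, 205, 78, 197, 38, 196, 159, 38]
t=12: [55, 90, 112, 88, 108, 136, 62, 51, 167, 104, 208, 202, 116, 46, 45, 79, 99, 198, 132, 205, 105, 111, 109, 23, 114]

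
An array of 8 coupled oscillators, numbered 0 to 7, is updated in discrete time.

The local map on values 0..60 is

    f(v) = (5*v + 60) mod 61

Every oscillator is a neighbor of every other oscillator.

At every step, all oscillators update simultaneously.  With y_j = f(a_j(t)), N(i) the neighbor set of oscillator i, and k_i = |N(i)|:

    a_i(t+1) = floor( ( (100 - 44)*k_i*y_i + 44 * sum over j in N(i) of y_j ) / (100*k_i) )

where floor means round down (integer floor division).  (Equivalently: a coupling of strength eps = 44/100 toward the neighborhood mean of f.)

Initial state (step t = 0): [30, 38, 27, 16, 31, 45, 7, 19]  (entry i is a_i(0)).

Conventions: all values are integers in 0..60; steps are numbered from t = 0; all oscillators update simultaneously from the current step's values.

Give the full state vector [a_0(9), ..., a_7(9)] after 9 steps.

Answer: [14, 21, 8, 16, 14, 16, 21, 21]

Derivation:
t=0: [30, 38, 27, 16, 31, 45, 7, 19]
t=1: [26, 15, 18, 21, 28, 33, 29, 29]
t=2: [15, 18, 26, 33, 20, 33, 23, 23]
t=3: [23, 31, 20, 38, 36, 38, 43, 43]
t=4: [42, 31, 34, 18, 44, 18, 31, 31]
t=5: [29, 32, 39, 30, 34, 30, 32, 32]
t=6: [26, 33, 20, 28, 38, 28, 33, 33]
t=7: [16, 34, 32, 21, 16, 21, 34, 34]
t=8: [27, 42, 37, 40, 27, 40, 42, 42]
t=9: [14, 21, 8, 16, 14, 16, 21, 21]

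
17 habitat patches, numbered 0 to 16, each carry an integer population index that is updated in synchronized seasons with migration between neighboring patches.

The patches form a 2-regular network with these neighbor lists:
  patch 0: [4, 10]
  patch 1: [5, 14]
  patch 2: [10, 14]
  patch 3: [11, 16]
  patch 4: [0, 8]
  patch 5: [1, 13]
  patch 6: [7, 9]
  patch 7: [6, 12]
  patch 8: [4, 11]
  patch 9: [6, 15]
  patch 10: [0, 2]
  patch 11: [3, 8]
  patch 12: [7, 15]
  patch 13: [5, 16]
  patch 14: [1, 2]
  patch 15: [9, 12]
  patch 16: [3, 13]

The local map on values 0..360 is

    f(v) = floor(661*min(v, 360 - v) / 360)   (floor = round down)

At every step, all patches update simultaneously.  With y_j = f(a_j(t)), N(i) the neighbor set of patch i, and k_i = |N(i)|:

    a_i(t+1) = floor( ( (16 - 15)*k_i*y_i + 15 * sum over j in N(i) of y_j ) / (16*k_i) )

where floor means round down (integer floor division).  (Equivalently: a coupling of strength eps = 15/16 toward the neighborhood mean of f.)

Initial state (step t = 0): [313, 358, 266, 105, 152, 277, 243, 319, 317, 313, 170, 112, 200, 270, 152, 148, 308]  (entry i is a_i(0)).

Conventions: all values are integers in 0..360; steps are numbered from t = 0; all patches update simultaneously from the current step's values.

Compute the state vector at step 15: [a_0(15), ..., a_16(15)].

Answer: [218, 267, 193, 235, 199, 226, 269, 270, 254, 281, 141, 207, 276, 273, 148, 240, 225]

Derivation:
t=0: [313, 358, 266, 105, 152, 277, 243, 319, 317, 313, 170, 112, 200, 270, 152, 148, 308]
t=1: [282, 202, 287, 152, 94, 88, 88, 242, 231, 232, 140, 139, 180, 126, 99, 194, 173]
t=2: [210, 178, 213, 285, 188, 254, 221, 243, 214, 232, 145, 257, 264, 238, 210, 283, 258]
t=3: [289, 240, 270, 184, 274, 269, 226, 215, 253, 200, 271, 201, 177, 192, 296, 201, 180]
t=4: [158, 146, 141, 311, 162, 257, 277, 283, 222, 270, 148, 261, 281, 252, 187, 307, 316]
t=5: [284, 253, 291, 127, 273, 230, 152, 148, 239, 127, 273, 171, 120, 138, 266, 151, 139]
t=6: [157, 204, 163, 280, 179, 225, 253, 250, 235, 275, 134, 232, 270, 246, 161, 229, 243]
t=7: [287, 271, 272, 219, 262, 247, 179, 181, 278, 214, 290, 190, 217, 229, 292, 165, 179]
t=8: [152, 165, 128, 316, 144, 201, 299, 297, 239, 312, 146, 210, 311, 265, 159, 267, 253]
t=9: [266, 291, 276, 225, 251, 241, 102, 101, 266, 137, 257, 158, 139, 239, 269, 93, 131]
t=10: [193, 188, 176, 263, 173, 176, 216, 218, 240, 183, 164, 214, 182, 228, 141, 247, 234]
t=11: [308, 292, 282, 245, 266, 281, 290, 292, 287, 241, 313, 203, 239, 274, 315, 317, 211]
t=12: [126, 114, 87, 276, 118, 140, 168, 171, 224, 110, 116, 179, 108, 205, 130, 211, 189]
t=13: [215, 245, 220, 310, 238, 247, 260, 256, 270, 284, 196, 209, 287, 284, 187, 204, 224]
t=14: [262, 258, 305, 252, 216, 177, 165, 160, 245, 228, 263, 137, 231, 222, 239, 145, 123]
t=15: [218, 267, 193, 235, 199, 226, 269, 270, 254, 281, 141, 207, 276, 273, 148, 240, 225]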